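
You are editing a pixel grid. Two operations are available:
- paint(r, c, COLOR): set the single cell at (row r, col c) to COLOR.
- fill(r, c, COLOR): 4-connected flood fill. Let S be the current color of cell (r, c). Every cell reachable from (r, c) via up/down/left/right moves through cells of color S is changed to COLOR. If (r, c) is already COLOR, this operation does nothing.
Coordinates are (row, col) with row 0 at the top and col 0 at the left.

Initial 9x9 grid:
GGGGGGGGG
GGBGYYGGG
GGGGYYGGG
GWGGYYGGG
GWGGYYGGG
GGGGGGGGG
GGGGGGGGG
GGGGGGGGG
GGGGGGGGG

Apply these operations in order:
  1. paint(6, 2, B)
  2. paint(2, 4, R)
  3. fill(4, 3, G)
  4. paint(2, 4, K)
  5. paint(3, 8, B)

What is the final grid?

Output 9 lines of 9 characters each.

After op 1 paint(6,2,B):
GGGGGGGGG
GGBGYYGGG
GGGGYYGGG
GWGGYYGGG
GWGGYYGGG
GGGGGGGGG
GGBGGGGGG
GGGGGGGGG
GGGGGGGGG
After op 2 paint(2,4,R):
GGGGGGGGG
GGBGYYGGG
GGGGRYGGG
GWGGYYGGG
GWGGYYGGG
GGGGGGGGG
GGBGGGGGG
GGGGGGGGG
GGGGGGGGG
After op 3 fill(4,3,G) [0 cells changed]:
GGGGGGGGG
GGBGYYGGG
GGGGRYGGG
GWGGYYGGG
GWGGYYGGG
GGGGGGGGG
GGBGGGGGG
GGGGGGGGG
GGGGGGGGG
After op 4 paint(2,4,K):
GGGGGGGGG
GGBGYYGGG
GGGGKYGGG
GWGGYYGGG
GWGGYYGGG
GGGGGGGGG
GGBGGGGGG
GGGGGGGGG
GGGGGGGGG
After op 5 paint(3,8,B):
GGGGGGGGG
GGBGYYGGG
GGGGKYGGG
GWGGYYGGB
GWGGYYGGG
GGGGGGGGG
GGBGGGGGG
GGGGGGGGG
GGGGGGGGG

Answer: GGGGGGGGG
GGBGYYGGG
GGGGKYGGG
GWGGYYGGB
GWGGYYGGG
GGGGGGGGG
GGBGGGGGG
GGGGGGGGG
GGGGGGGGG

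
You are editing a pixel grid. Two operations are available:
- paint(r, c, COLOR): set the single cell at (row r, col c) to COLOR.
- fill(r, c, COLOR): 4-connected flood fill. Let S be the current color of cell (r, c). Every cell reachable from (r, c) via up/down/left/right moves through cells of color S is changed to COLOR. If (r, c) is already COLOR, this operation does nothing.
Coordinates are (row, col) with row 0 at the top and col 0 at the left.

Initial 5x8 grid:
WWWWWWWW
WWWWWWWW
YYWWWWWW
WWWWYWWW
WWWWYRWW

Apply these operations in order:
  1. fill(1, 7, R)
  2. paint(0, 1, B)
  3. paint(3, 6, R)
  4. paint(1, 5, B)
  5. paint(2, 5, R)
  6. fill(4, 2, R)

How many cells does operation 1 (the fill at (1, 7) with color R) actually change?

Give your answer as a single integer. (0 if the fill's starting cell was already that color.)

Answer: 35

Derivation:
After op 1 fill(1,7,R) [35 cells changed]:
RRRRRRRR
RRRRRRRR
YYRRRRRR
RRRRYRRR
RRRRYRRR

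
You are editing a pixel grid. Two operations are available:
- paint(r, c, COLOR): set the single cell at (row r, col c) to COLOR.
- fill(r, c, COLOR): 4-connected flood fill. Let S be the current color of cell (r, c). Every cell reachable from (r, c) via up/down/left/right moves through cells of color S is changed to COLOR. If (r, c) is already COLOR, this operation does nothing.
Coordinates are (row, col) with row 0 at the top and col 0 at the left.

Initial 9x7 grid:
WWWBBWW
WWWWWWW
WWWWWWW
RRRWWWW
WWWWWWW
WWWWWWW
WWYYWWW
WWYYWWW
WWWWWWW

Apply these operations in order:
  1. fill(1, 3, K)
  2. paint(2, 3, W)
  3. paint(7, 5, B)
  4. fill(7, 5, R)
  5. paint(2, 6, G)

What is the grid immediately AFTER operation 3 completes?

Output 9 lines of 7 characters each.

After op 1 fill(1,3,K) [54 cells changed]:
KKKBBKK
KKKKKKK
KKKKKKK
RRRKKKK
KKKKKKK
KKKKKKK
KKYYKKK
KKYYKKK
KKKKKKK
After op 2 paint(2,3,W):
KKKBBKK
KKKKKKK
KKKWKKK
RRRKKKK
KKKKKKK
KKKKKKK
KKYYKKK
KKYYKKK
KKKKKKK
After op 3 paint(7,5,B):
KKKBBKK
KKKKKKK
KKKWKKK
RRRKKKK
KKKKKKK
KKKKKKK
KKYYKKK
KKYYKBK
KKKKKKK

Answer: KKKBBKK
KKKKKKK
KKKWKKK
RRRKKKK
KKKKKKK
KKKKKKK
KKYYKKK
KKYYKBK
KKKKKKK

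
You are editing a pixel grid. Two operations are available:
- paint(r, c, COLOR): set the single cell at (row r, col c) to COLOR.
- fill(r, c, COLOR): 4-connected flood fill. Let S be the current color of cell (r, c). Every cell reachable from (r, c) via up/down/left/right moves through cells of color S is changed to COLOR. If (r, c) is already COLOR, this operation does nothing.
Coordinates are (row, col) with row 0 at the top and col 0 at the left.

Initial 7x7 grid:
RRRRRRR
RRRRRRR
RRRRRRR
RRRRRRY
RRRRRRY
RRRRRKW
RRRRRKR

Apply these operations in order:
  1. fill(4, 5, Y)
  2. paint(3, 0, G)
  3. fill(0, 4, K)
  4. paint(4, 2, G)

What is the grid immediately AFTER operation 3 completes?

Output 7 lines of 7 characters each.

Answer: KKKKKKK
KKKKKKK
KKKKKKK
GKKKKKK
KKKKKKK
KKKKKKW
KKKKKKR

Derivation:
After op 1 fill(4,5,Y) [43 cells changed]:
YYYYYYY
YYYYYYY
YYYYYYY
YYYYYYY
YYYYYYY
YYYYYKW
YYYYYKR
After op 2 paint(3,0,G):
YYYYYYY
YYYYYYY
YYYYYYY
GYYYYYY
YYYYYYY
YYYYYKW
YYYYYKR
After op 3 fill(0,4,K) [44 cells changed]:
KKKKKKK
KKKKKKK
KKKKKKK
GKKKKKK
KKKKKKK
KKKKKKW
KKKKKKR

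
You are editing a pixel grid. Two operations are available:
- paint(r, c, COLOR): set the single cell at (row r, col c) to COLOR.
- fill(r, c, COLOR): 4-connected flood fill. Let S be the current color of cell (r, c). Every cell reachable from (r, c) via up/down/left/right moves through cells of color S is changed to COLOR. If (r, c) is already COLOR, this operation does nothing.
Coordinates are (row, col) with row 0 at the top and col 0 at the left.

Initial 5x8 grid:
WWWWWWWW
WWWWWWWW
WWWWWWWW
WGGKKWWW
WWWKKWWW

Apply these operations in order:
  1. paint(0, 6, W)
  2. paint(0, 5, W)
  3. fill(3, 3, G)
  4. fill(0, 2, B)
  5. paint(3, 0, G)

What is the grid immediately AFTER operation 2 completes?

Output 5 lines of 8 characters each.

Answer: WWWWWWWW
WWWWWWWW
WWWWWWWW
WGGKKWWW
WWWKKWWW

Derivation:
After op 1 paint(0,6,W):
WWWWWWWW
WWWWWWWW
WWWWWWWW
WGGKKWWW
WWWKKWWW
After op 2 paint(0,5,W):
WWWWWWWW
WWWWWWWW
WWWWWWWW
WGGKKWWW
WWWKKWWW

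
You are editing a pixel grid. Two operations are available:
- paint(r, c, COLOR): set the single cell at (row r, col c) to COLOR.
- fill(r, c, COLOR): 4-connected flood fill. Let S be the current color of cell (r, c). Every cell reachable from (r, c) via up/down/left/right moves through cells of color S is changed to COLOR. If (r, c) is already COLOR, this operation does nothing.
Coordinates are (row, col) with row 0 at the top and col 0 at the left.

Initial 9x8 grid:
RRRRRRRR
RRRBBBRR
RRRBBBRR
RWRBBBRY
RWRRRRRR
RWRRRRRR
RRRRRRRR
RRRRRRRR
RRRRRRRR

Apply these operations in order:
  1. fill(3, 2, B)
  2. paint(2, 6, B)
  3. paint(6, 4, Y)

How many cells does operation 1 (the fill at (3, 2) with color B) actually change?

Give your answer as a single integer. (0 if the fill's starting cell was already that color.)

After op 1 fill(3,2,B) [59 cells changed]:
BBBBBBBB
BBBBBBBB
BBBBBBBB
BWBBBBBY
BWBBBBBB
BWBBBBBB
BBBBBBBB
BBBBBBBB
BBBBBBBB

Answer: 59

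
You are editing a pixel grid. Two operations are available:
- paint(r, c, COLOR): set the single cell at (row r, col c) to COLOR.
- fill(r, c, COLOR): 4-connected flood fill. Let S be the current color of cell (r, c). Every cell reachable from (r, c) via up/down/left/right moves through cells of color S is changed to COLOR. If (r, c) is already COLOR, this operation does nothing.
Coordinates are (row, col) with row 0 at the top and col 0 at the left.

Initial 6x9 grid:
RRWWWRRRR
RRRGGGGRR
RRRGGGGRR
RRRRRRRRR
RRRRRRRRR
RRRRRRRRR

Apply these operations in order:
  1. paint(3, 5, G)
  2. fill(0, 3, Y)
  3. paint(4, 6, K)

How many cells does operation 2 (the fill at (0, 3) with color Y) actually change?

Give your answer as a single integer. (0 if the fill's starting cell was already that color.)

After op 1 paint(3,5,G):
RRWWWRRRR
RRRGGGGRR
RRRGGGGRR
RRRRRGRRR
RRRRRRRRR
RRRRRRRRR
After op 2 fill(0,3,Y) [3 cells changed]:
RRYYYRRRR
RRRGGGGRR
RRRGGGGRR
RRRRRGRRR
RRRRRRRRR
RRRRRRRRR

Answer: 3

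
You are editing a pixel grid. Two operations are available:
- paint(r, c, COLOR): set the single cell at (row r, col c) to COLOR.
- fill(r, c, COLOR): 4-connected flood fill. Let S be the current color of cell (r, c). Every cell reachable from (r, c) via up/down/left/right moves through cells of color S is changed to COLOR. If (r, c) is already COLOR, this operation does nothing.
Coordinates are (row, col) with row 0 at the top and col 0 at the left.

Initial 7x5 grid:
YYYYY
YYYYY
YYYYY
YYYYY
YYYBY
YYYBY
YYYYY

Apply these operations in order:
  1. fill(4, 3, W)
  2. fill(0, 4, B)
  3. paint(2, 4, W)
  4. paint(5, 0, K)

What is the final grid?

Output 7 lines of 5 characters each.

Answer: BBBBB
BBBBB
BBBBW
BBBBB
BBBWB
KBBWB
BBBBB

Derivation:
After op 1 fill(4,3,W) [2 cells changed]:
YYYYY
YYYYY
YYYYY
YYYYY
YYYWY
YYYWY
YYYYY
After op 2 fill(0,4,B) [33 cells changed]:
BBBBB
BBBBB
BBBBB
BBBBB
BBBWB
BBBWB
BBBBB
After op 3 paint(2,4,W):
BBBBB
BBBBB
BBBBW
BBBBB
BBBWB
BBBWB
BBBBB
After op 4 paint(5,0,K):
BBBBB
BBBBB
BBBBW
BBBBB
BBBWB
KBBWB
BBBBB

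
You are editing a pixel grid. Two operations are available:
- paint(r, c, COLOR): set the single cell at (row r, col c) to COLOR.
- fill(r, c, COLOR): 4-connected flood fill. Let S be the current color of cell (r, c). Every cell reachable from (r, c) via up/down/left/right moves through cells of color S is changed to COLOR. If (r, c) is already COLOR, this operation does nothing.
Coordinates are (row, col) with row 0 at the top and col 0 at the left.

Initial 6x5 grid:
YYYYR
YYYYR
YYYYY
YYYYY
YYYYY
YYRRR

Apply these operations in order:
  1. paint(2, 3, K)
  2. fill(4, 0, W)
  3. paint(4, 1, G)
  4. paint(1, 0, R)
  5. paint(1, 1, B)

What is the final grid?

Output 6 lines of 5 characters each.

After op 1 paint(2,3,K):
YYYYR
YYYYR
YYYKY
YYYYY
YYYYY
YYRRR
After op 2 fill(4,0,W) [24 cells changed]:
WWWWR
WWWWR
WWWKW
WWWWW
WWWWW
WWRRR
After op 3 paint(4,1,G):
WWWWR
WWWWR
WWWKW
WWWWW
WGWWW
WWRRR
After op 4 paint(1,0,R):
WWWWR
RWWWR
WWWKW
WWWWW
WGWWW
WWRRR
After op 5 paint(1,1,B):
WWWWR
RBWWR
WWWKW
WWWWW
WGWWW
WWRRR

Answer: WWWWR
RBWWR
WWWKW
WWWWW
WGWWW
WWRRR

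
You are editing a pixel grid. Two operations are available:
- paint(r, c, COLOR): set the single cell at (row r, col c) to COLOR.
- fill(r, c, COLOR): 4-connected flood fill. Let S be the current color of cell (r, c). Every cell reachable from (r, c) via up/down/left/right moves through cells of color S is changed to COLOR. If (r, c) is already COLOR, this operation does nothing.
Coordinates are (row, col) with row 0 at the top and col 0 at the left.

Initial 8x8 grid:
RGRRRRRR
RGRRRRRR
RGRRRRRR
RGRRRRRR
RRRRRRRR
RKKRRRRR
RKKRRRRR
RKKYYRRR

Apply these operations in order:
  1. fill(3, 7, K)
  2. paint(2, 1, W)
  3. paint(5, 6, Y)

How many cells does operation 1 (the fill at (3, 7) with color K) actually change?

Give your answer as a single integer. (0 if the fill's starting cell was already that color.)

Answer: 52

Derivation:
After op 1 fill(3,7,K) [52 cells changed]:
KGKKKKKK
KGKKKKKK
KGKKKKKK
KGKKKKKK
KKKKKKKK
KKKKKKKK
KKKKKKKK
KKKYYKKK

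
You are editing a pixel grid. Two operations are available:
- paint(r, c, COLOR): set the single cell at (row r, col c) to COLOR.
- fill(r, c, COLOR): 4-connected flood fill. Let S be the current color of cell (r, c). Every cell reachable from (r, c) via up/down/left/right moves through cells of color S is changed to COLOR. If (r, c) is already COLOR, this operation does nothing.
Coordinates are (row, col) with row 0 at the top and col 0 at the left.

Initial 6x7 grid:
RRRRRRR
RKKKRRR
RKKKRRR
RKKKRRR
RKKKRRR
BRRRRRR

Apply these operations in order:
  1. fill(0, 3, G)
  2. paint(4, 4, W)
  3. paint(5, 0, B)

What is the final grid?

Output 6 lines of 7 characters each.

Answer: GGGGGGG
GKKKGGG
GKKKGGG
GKKKGGG
GKKKWGG
BGGGGGG

Derivation:
After op 1 fill(0,3,G) [29 cells changed]:
GGGGGGG
GKKKGGG
GKKKGGG
GKKKGGG
GKKKGGG
BGGGGGG
After op 2 paint(4,4,W):
GGGGGGG
GKKKGGG
GKKKGGG
GKKKGGG
GKKKWGG
BGGGGGG
After op 3 paint(5,0,B):
GGGGGGG
GKKKGGG
GKKKGGG
GKKKGGG
GKKKWGG
BGGGGGG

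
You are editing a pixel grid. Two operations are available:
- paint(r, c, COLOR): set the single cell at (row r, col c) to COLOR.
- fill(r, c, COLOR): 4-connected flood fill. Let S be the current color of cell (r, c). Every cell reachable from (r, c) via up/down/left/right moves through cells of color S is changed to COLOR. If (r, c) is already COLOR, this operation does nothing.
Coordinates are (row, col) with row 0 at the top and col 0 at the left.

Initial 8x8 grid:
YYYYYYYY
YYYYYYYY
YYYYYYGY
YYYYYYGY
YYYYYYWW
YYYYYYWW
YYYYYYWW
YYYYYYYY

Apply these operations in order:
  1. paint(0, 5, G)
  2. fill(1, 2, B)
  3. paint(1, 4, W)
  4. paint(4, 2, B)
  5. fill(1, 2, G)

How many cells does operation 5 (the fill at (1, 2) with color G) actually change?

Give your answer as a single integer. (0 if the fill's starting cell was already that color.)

After op 1 paint(0,5,G):
YYYYYGYY
YYYYYYYY
YYYYYYGY
YYYYYYGY
YYYYYYWW
YYYYYYWW
YYYYYYWW
YYYYYYYY
After op 2 fill(1,2,B) [55 cells changed]:
BBBBBGBB
BBBBBBBB
BBBBBBGB
BBBBBBGB
BBBBBBWW
BBBBBBWW
BBBBBBWW
BBBBBBBB
After op 3 paint(1,4,W):
BBBBBGBB
BBBBWBBB
BBBBBBGB
BBBBBBGB
BBBBBBWW
BBBBBBWW
BBBBBBWW
BBBBBBBB
After op 4 paint(4,2,B):
BBBBBGBB
BBBBWBBB
BBBBBBGB
BBBBBBGB
BBBBBBWW
BBBBBBWW
BBBBBBWW
BBBBBBBB
After op 5 fill(1,2,G) [54 cells changed]:
GGGGGGGG
GGGGWGGG
GGGGGGGG
GGGGGGGG
GGGGGGWW
GGGGGGWW
GGGGGGWW
GGGGGGGG

Answer: 54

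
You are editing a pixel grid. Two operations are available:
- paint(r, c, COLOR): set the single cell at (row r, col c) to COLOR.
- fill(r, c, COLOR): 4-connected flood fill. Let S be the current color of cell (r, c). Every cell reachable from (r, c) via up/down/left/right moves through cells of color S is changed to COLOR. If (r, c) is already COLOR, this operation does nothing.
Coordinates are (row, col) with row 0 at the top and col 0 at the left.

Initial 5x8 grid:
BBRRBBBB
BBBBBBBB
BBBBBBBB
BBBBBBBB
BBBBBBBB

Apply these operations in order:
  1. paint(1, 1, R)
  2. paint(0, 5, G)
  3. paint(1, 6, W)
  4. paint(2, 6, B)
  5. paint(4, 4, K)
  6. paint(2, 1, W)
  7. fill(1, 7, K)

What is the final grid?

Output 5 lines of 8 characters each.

Answer: KKRRKGKK
KRKKKKWK
KWKKKKKK
KKKKKKKK
KKKKKKKK

Derivation:
After op 1 paint(1,1,R):
BBRRBBBB
BRBBBBBB
BBBBBBBB
BBBBBBBB
BBBBBBBB
After op 2 paint(0,5,G):
BBRRBGBB
BRBBBBBB
BBBBBBBB
BBBBBBBB
BBBBBBBB
After op 3 paint(1,6,W):
BBRRBGBB
BRBBBBWB
BBBBBBBB
BBBBBBBB
BBBBBBBB
After op 4 paint(2,6,B):
BBRRBGBB
BRBBBBWB
BBBBBBBB
BBBBBBBB
BBBBBBBB
After op 5 paint(4,4,K):
BBRRBGBB
BRBBBBWB
BBBBBBBB
BBBBBBBB
BBBBKBBB
After op 6 paint(2,1,W):
BBRRBGBB
BRBBBBWB
BWBBBBBB
BBBBBBBB
BBBBKBBB
After op 7 fill(1,7,K) [33 cells changed]:
KKRRKGKK
KRKKKKWK
KWKKKKKK
KKKKKKKK
KKKKKKKK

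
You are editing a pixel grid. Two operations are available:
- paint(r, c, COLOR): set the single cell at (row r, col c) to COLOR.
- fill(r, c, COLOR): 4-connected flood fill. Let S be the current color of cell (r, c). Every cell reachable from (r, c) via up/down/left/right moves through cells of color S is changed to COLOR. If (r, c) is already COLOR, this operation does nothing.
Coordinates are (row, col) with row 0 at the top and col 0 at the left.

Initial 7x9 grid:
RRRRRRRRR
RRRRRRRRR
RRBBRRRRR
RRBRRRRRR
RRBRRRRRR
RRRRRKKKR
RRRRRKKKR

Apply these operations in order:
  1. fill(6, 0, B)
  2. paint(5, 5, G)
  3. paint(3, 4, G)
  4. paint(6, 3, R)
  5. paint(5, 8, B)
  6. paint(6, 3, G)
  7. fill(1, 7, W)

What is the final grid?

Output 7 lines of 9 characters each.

After op 1 fill(6,0,B) [53 cells changed]:
BBBBBBBBB
BBBBBBBBB
BBBBBBBBB
BBBBBBBBB
BBBBBBBBB
BBBBBKKKB
BBBBBKKKB
After op 2 paint(5,5,G):
BBBBBBBBB
BBBBBBBBB
BBBBBBBBB
BBBBBBBBB
BBBBBBBBB
BBBBBGKKB
BBBBBKKKB
After op 3 paint(3,4,G):
BBBBBBBBB
BBBBBBBBB
BBBBBBBBB
BBBBGBBBB
BBBBBBBBB
BBBBBGKKB
BBBBBKKKB
After op 4 paint(6,3,R):
BBBBBBBBB
BBBBBBBBB
BBBBBBBBB
BBBBGBBBB
BBBBBBBBB
BBBBBGKKB
BBBRBKKKB
After op 5 paint(5,8,B):
BBBBBBBBB
BBBBBBBBB
BBBBBBBBB
BBBBGBBBB
BBBBBBBBB
BBBBBGKKB
BBBRBKKKB
After op 6 paint(6,3,G):
BBBBBBBBB
BBBBBBBBB
BBBBBBBBB
BBBBGBBBB
BBBBBBBBB
BBBBBGKKB
BBBGBKKKB
After op 7 fill(1,7,W) [55 cells changed]:
WWWWWWWWW
WWWWWWWWW
WWWWWWWWW
WWWWGWWWW
WWWWWWWWW
WWWWWGKKW
WWWGWKKKW

Answer: WWWWWWWWW
WWWWWWWWW
WWWWWWWWW
WWWWGWWWW
WWWWWWWWW
WWWWWGKKW
WWWGWKKKW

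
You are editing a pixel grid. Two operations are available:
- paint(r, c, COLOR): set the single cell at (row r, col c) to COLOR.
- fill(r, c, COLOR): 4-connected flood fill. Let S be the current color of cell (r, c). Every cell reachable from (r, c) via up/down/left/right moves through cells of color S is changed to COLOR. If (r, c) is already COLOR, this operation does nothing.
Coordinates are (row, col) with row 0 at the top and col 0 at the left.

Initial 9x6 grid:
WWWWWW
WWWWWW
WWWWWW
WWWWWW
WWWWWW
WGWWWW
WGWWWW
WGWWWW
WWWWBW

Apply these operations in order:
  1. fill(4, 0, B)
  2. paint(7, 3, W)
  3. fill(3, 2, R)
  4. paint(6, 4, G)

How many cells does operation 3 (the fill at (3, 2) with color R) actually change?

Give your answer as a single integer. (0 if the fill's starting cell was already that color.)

Answer: 50

Derivation:
After op 1 fill(4,0,B) [50 cells changed]:
BBBBBB
BBBBBB
BBBBBB
BBBBBB
BBBBBB
BGBBBB
BGBBBB
BGBBBB
BBBBBB
After op 2 paint(7,3,W):
BBBBBB
BBBBBB
BBBBBB
BBBBBB
BBBBBB
BGBBBB
BGBBBB
BGBWBB
BBBBBB
After op 3 fill(3,2,R) [50 cells changed]:
RRRRRR
RRRRRR
RRRRRR
RRRRRR
RRRRRR
RGRRRR
RGRRRR
RGRWRR
RRRRRR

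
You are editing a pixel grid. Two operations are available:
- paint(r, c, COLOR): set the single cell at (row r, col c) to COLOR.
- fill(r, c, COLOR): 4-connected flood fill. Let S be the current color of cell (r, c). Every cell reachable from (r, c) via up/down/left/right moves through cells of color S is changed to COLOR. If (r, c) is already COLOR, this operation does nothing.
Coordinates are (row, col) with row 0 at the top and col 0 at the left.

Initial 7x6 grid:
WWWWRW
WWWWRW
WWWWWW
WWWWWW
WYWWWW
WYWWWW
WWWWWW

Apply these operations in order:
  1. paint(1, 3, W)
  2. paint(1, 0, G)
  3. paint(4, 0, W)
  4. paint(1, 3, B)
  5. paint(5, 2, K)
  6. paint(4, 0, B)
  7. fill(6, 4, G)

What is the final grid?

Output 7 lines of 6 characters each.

After op 1 paint(1,3,W):
WWWWRW
WWWWRW
WWWWWW
WWWWWW
WYWWWW
WYWWWW
WWWWWW
After op 2 paint(1,0,G):
WWWWRW
GWWWRW
WWWWWW
WWWWWW
WYWWWW
WYWWWW
WWWWWW
After op 3 paint(4,0,W):
WWWWRW
GWWWRW
WWWWWW
WWWWWW
WYWWWW
WYWWWW
WWWWWW
After op 4 paint(1,3,B):
WWWWRW
GWWBRW
WWWWWW
WWWWWW
WYWWWW
WYWWWW
WWWWWW
After op 5 paint(5,2,K):
WWWWRW
GWWBRW
WWWWWW
WWWWWW
WYWWWW
WYKWWW
WWWWWW
After op 6 paint(4,0,B):
WWWWRW
GWWBRW
WWWWWW
WWWWWW
BYWWWW
WYKWWW
WWWWWW
After op 7 fill(6,4,G) [34 cells changed]:
GGGGRG
GGGBRG
GGGGGG
GGGGGG
BYGGGG
GYKGGG
GGGGGG

Answer: GGGGRG
GGGBRG
GGGGGG
GGGGGG
BYGGGG
GYKGGG
GGGGGG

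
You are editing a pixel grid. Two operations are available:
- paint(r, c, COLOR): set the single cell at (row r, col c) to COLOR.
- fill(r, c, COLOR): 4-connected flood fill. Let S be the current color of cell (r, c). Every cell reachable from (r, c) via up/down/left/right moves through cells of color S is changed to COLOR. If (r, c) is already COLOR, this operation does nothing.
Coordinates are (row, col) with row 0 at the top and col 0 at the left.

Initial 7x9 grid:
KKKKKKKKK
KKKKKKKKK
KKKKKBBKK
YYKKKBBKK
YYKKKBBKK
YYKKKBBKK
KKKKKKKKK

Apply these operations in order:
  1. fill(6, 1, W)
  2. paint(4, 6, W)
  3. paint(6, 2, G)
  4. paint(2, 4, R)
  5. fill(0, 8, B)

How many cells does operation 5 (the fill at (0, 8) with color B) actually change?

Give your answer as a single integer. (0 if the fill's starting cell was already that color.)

Answer: 46

Derivation:
After op 1 fill(6,1,W) [49 cells changed]:
WWWWWWWWW
WWWWWWWWW
WWWWWBBWW
YYWWWBBWW
YYWWWBBWW
YYWWWBBWW
WWWWWWWWW
After op 2 paint(4,6,W):
WWWWWWWWW
WWWWWWWWW
WWWWWBBWW
YYWWWBBWW
YYWWWBWWW
YYWWWBBWW
WWWWWWWWW
After op 3 paint(6,2,G):
WWWWWWWWW
WWWWWWWWW
WWWWWBBWW
YYWWWBBWW
YYWWWBWWW
YYWWWBBWW
WWGWWWWWW
After op 4 paint(2,4,R):
WWWWWWWWW
WWWWWWWWW
WWWWRBBWW
YYWWWBBWW
YYWWWBWWW
YYWWWBBWW
WWGWWWWWW
After op 5 fill(0,8,B) [46 cells changed]:
BBBBBBBBB
BBBBBBBBB
BBBBRBBBB
YYBBBBBBB
YYBBBBBBB
YYBBBBBBB
WWGBBBBBB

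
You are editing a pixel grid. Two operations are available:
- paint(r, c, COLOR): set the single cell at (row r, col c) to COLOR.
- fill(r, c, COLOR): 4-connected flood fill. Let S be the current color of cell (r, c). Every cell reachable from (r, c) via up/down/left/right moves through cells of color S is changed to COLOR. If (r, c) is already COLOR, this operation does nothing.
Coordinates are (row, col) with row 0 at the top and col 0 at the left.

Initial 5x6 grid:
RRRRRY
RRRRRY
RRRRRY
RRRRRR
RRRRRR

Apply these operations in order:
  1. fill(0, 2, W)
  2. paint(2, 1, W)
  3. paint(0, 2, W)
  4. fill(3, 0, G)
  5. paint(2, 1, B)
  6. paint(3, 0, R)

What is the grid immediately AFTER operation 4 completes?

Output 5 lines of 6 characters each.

Answer: GGGGGY
GGGGGY
GGGGGY
GGGGGG
GGGGGG

Derivation:
After op 1 fill(0,2,W) [27 cells changed]:
WWWWWY
WWWWWY
WWWWWY
WWWWWW
WWWWWW
After op 2 paint(2,1,W):
WWWWWY
WWWWWY
WWWWWY
WWWWWW
WWWWWW
After op 3 paint(0,2,W):
WWWWWY
WWWWWY
WWWWWY
WWWWWW
WWWWWW
After op 4 fill(3,0,G) [27 cells changed]:
GGGGGY
GGGGGY
GGGGGY
GGGGGG
GGGGGG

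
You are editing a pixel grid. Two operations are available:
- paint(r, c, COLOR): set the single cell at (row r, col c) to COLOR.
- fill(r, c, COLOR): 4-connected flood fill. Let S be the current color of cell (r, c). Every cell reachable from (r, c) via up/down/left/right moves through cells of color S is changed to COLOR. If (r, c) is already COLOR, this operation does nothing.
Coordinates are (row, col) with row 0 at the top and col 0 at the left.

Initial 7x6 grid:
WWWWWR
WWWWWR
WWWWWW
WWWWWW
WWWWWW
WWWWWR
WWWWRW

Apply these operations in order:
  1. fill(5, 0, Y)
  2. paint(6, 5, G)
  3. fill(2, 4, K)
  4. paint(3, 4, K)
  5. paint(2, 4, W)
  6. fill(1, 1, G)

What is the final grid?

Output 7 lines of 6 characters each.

After op 1 fill(5,0,Y) [37 cells changed]:
YYYYYR
YYYYYR
YYYYYY
YYYYYY
YYYYYY
YYYYYR
YYYYRW
After op 2 paint(6,5,G):
YYYYYR
YYYYYR
YYYYYY
YYYYYY
YYYYYY
YYYYYR
YYYYRG
After op 3 fill(2,4,K) [37 cells changed]:
KKKKKR
KKKKKR
KKKKKK
KKKKKK
KKKKKK
KKKKKR
KKKKRG
After op 4 paint(3,4,K):
KKKKKR
KKKKKR
KKKKKK
KKKKKK
KKKKKK
KKKKKR
KKKKRG
After op 5 paint(2,4,W):
KKKKKR
KKKKKR
KKKKWK
KKKKKK
KKKKKK
KKKKKR
KKKKRG
After op 6 fill(1,1,G) [36 cells changed]:
GGGGGR
GGGGGR
GGGGWG
GGGGGG
GGGGGG
GGGGGR
GGGGRG

Answer: GGGGGR
GGGGGR
GGGGWG
GGGGGG
GGGGGG
GGGGGR
GGGGRG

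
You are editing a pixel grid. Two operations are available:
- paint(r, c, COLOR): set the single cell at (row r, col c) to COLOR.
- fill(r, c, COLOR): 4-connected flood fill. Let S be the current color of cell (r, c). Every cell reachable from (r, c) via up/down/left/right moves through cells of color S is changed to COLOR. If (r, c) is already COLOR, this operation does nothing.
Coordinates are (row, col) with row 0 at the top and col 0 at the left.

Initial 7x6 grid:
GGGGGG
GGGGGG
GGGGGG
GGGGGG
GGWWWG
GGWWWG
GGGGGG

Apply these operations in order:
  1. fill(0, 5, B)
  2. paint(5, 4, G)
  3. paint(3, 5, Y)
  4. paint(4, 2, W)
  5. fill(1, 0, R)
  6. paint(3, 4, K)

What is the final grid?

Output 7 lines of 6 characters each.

Answer: RRRRRR
RRRRRR
RRRRRR
RRRRKY
RRWWWR
RRWWGR
RRRRRR

Derivation:
After op 1 fill(0,5,B) [36 cells changed]:
BBBBBB
BBBBBB
BBBBBB
BBBBBB
BBWWWB
BBWWWB
BBBBBB
After op 2 paint(5,4,G):
BBBBBB
BBBBBB
BBBBBB
BBBBBB
BBWWWB
BBWWGB
BBBBBB
After op 3 paint(3,5,Y):
BBBBBB
BBBBBB
BBBBBB
BBBBBY
BBWWWB
BBWWGB
BBBBBB
After op 4 paint(4,2,W):
BBBBBB
BBBBBB
BBBBBB
BBBBBY
BBWWWB
BBWWGB
BBBBBB
After op 5 fill(1,0,R) [35 cells changed]:
RRRRRR
RRRRRR
RRRRRR
RRRRRY
RRWWWR
RRWWGR
RRRRRR
After op 6 paint(3,4,K):
RRRRRR
RRRRRR
RRRRRR
RRRRKY
RRWWWR
RRWWGR
RRRRRR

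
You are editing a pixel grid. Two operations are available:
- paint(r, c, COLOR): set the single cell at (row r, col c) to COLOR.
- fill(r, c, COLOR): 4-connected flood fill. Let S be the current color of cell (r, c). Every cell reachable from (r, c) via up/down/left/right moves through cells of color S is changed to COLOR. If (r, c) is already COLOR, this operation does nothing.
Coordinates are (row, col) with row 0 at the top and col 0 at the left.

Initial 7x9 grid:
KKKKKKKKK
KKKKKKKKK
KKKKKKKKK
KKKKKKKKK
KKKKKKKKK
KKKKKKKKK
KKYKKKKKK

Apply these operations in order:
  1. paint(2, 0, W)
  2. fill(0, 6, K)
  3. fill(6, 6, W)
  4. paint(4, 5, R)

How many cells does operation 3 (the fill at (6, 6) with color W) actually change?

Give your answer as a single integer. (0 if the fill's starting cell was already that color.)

After op 1 paint(2,0,W):
KKKKKKKKK
KKKKKKKKK
WKKKKKKKK
KKKKKKKKK
KKKKKKKKK
KKKKKKKKK
KKYKKKKKK
After op 2 fill(0,6,K) [0 cells changed]:
KKKKKKKKK
KKKKKKKKK
WKKKKKKKK
KKKKKKKKK
KKKKKKKKK
KKKKKKKKK
KKYKKKKKK
After op 3 fill(6,6,W) [61 cells changed]:
WWWWWWWWW
WWWWWWWWW
WWWWWWWWW
WWWWWWWWW
WWWWWWWWW
WWWWWWWWW
WWYWWWWWW

Answer: 61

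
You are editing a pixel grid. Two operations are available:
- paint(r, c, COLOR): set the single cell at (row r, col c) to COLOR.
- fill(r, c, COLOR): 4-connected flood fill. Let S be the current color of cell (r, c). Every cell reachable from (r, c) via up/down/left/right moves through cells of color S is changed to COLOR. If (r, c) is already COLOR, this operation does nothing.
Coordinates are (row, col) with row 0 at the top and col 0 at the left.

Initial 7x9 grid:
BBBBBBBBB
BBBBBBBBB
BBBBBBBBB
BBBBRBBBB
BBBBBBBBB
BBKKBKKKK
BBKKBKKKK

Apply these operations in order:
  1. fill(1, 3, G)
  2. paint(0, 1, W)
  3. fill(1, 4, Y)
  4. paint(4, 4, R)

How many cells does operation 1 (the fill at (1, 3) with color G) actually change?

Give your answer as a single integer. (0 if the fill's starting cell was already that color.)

Answer: 50

Derivation:
After op 1 fill(1,3,G) [50 cells changed]:
GGGGGGGGG
GGGGGGGGG
GGGGGGGGG
GGGGRGGGG
GGGGGGGGG
GGKKGKKKK
GGKKGKKKK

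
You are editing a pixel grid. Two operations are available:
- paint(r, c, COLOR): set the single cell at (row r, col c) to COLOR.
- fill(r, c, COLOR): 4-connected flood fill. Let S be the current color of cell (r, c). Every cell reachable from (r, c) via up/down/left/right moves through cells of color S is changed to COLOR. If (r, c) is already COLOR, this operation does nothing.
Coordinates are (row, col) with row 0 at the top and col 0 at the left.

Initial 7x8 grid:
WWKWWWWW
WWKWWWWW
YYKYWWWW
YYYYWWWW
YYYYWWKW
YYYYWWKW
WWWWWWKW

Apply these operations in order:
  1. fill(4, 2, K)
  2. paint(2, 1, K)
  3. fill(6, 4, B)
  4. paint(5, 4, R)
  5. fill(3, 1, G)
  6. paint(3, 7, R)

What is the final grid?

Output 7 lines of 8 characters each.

After op 1 fill(4,2,K) [15 cells changed]:
WWKWWWWW
WWKWWWWW
KKKKWWWW
KKKKWWWW
KKKKWWKW
KKKKWWKW
WWWWWWKW
After op 2 paint(2,1,K):
WWKWWWWW
WWKWWWWW
KKKKWWWW
KKKKWWWW
KKKKWWKW
KKKKWWKW
WWWWWWKW
After op 3 fill(6,4,B) [31 cells changed]:
WWKBBBBB
WWKBBBBB
KKKKBBBB
KKKKBBBB
KKKKBBKB
KKKKBBKB
BBBBBBKB
After op 4 paint(5,4,R):
WWKBBBBB
WWKBBBBB
KKKKBBBB
KKKKBBBB
KKKKBBKB
KKKKRBKB
BBBBBBKB
After op 5 fill(3,1,G) [18 cells changed]:
WWGBBBBB
WWGBBBBB
GGGGBBBB
GGGGBBBB
GGGGBBKB
GGGGRBKB
BBBBBBKB
After op 6 paint(3,7,R):
WWGBBBBB
WWGBBBBB
GGGGBBBB
GGGGBBBR
GGGGBBKB
GGGGRBKB
BBBBBBKB

Answer: WWGBBBBB
WWGBBBBB
GGGGBBBB
GGGGBBBR
GGGGBBKB
GGGGRBKB
BBBBBBKB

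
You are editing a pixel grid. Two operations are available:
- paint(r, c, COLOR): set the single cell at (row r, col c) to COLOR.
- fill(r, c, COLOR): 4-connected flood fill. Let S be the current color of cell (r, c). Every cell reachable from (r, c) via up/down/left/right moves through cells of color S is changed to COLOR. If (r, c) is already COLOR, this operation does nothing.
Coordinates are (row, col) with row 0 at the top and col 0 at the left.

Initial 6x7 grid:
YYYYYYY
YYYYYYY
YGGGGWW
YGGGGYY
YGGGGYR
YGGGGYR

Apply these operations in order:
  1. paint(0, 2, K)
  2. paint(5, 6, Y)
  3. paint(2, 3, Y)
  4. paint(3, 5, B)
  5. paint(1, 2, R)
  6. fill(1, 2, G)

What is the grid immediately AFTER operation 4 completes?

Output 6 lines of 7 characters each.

After op 1 paint(0,2,K):
YYKYYYY
YYYYYYY
YGGGGWW
YGGGGYY
YGGGGYR
YGGGGYR
After op 2 paint(5,6,Y):
YYKYYYY
YYYYYYY
YGGGGWW
YGGGGYY
YGGGGYR
YGGGGYY
After op 3 paint(2,3,Y):
YYKYYYY
YYYYYYY
YGGYGWW
YGGGGYY
YGGGGYR
YGGGGYY
After op 4 paint(3,5,B):
YYKYYYY
YYYYYYY
YGGYGWW
YGGGGBY
YGGGGYR
YGGGGYY

Answer: YYKYYYY
YYYYYYY
YGGYGWW
YGGGGBY
YGGGGYR
YGGGGYY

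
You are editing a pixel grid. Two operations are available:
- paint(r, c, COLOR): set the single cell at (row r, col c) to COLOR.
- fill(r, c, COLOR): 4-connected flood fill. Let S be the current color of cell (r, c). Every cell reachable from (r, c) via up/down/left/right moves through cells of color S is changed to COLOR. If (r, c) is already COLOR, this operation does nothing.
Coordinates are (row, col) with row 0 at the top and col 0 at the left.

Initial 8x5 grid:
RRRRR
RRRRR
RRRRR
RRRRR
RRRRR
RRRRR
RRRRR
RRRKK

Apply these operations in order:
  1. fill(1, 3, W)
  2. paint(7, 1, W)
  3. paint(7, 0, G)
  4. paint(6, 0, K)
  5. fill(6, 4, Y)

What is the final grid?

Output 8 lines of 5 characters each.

After op 1 fill(1,3,W) [38 cells changed]:
WWWWW
WWWWW
WWWWW
WWWWW
WWWWW
WWWWW
WWWWW
WWWKK
After op 2 paint(7,1,W):
WWWWW
WWWWW
WWWWW
WWWWW
WWWWW
WWWWW
WWWWW
WWWKK
After op 3 paint(7,0,G):
WWWWW
WWWWW
WWWWW
WWWWW
WWWWW
WWWWW
WWWWW
GWWKK
After op 4 paint(6,0,K):
WWWWW
WWWWW
WWWWW
WWWWW
WWWWW
WWWWW
KWWWW
GWWKK
After op 5 fill(6,4,Y) [36 cells changed]:
YYYYY
YYYYY
YYYYY
YYYYY
YYYYY
YYYYY
KYYYY
GYYKK

Answer: YYYYY
YYYYY
YYYYY
YYYYY
YYYYY
YYYYY
KYYYY
GYYKK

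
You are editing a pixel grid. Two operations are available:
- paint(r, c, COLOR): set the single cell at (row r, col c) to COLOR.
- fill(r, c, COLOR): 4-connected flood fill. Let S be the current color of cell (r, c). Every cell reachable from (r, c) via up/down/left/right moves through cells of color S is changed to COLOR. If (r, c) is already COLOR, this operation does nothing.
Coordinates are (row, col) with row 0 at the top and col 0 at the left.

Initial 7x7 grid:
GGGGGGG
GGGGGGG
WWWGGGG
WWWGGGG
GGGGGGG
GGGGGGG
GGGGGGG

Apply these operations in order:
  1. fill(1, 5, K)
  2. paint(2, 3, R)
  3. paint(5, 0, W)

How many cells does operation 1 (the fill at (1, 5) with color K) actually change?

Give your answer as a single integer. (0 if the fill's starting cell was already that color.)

Answer: 43

Derivation:
After op 1 fill(1,5,K) [43 cells changed]:
KKKKKKK
KKKKKKK
WWWKKKK
WWWKKKK
KKKKKKK
KKKKKKK
KKKKKKK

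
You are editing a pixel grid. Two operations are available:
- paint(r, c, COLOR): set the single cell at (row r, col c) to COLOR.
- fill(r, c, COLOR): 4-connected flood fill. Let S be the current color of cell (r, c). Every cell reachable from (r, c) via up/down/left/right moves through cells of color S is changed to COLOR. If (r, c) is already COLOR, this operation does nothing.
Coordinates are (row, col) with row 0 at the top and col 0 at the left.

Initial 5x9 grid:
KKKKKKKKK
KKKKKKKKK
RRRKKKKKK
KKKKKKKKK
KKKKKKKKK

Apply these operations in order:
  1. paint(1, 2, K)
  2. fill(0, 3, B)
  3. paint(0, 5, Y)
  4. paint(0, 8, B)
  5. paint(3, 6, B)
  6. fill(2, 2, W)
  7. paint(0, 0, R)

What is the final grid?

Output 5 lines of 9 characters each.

Answer: RBBBBYBBB
BBBBBBBBB
WWWBBBBBB
BBBBBBBBB
BBBBBBBBB

Derivation:
After op 1 paint(1,2,K):
KKKKKKKKK
KKKKKKKKK
RRRKKKKKK
KKKKKKKKK
KKKKKKKKK
After op 2 fill(0,3,B) [42 cells changed]:
BBBBBBBBB
BBBBBBBBB
RRRBBBBBB
BBBBBBBBB
BBBBBBBBB
After op 3 paint(0,5,Y):
BBBBBYBBB
BBBBBBBBB
RRRBBBBBB
BBBBBBBBB
BBBBBBBBB
After op 4 paint(0,8,B):
BBBBBYBBB
BBBBBBBBB
RRRBBBBBB
BBBBBBBBB
BBBBBBBBB
After op 5 paint(3,6,B):
BBBBBYBBB
BBBBBBBBB
RRRBBBBBB
BBBBBBBBB
BBBBBBBBB
After op 6 fill(2,2,W) [3 cells changed]:
BBBBBYBBB
BBBBBBBBB
WWWBBBBBB
BBBBBBBBB
BBBBBBBBB
After op 7 paint(0,0,R):
RBBBBYBBB
BBBBBBBBB
WWWBBBBBB
BBBBBBBBB
BBBBBBBBB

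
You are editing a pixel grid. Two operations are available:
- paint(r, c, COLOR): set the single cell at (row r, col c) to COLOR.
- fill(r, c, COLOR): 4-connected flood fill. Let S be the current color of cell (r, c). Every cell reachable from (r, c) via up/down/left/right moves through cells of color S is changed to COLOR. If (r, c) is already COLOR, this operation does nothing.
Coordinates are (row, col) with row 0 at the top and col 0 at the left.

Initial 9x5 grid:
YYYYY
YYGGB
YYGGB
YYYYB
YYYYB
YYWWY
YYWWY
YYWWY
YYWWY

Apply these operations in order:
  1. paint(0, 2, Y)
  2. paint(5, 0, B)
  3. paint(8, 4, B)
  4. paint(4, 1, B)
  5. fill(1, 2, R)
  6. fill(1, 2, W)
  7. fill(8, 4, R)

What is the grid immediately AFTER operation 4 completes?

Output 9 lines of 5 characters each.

Answer: YYYYY
YYGGB
YYGGB
YYYYB
YBYYB
BYWWY
YYWWY
YYWWY
YYWWB

Derivation:
After op 1 paint(0,2,Y):
YYYYY
YYGGB
YYGGB
YYYYB
YYYYB
YYWWY
YYWWY
YYWWY
YYWWY
After op 2 paint(5,0,B):
YYYYY
YYGGB
YYGGB
YYYYB
YYYYB
BYWWY
YYWWY
YYWWY
YYWWY
After op 3 paint(8,4,B):
YYYYY
YYGGB
YYGGB
YYYYB
YYYYB
BYWWY
YYWWY
YYWWY
YYWWB
After op 4 paint(4,1,B):
YYYYY
YYGGB
YYGGB
YYYYB
YBYYB
BYWWY
YYWWY
YYWWY
YYWWB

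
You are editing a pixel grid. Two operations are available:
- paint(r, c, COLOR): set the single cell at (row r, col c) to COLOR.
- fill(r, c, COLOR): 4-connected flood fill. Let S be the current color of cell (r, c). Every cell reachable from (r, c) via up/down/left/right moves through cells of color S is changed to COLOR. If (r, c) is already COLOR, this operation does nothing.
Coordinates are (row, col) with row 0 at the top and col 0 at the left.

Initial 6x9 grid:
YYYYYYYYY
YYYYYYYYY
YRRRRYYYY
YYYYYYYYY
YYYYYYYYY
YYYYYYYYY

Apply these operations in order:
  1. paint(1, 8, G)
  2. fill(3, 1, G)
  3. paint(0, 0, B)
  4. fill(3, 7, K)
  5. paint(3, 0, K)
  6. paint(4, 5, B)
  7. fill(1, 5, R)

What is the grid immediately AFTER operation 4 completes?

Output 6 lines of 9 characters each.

Answer: BKKKKKKKK
KKKKKKKKK
KRRRRKKKK
KKKKKKKKK
KKKKKKKKK
KKKKKKKKK

Derivation:
After op 1 paint(1,8,G):
YYYYYYYYY
YYYYYYYYG
YRRRRYYYY
YYYYYYYYY
YYYYYYYYY
YYYYYYYYY
After op 2 fill(3,1,G) [49 cells changed]:
GGGGGGGGG
GGGGGGGGG
GRRRRGGGG
GGGGGGGGG
GGGGGGGGG
GGGGGGGGG
After op 3 paint(0,0,B):
BGGGGGGGG
GGGGGGGGG
GRRRRGGGG
GGGGGGGGG
GGGGGGGGG
GGGGGGGGG
After op 4 fill(3,7,K) [49 cells changed]:
BKKKKKKKK
KKKKKKKKK
KRRRRKKKK
KKKKKKKKK
KKKKKKKKK
KKKKKKKKK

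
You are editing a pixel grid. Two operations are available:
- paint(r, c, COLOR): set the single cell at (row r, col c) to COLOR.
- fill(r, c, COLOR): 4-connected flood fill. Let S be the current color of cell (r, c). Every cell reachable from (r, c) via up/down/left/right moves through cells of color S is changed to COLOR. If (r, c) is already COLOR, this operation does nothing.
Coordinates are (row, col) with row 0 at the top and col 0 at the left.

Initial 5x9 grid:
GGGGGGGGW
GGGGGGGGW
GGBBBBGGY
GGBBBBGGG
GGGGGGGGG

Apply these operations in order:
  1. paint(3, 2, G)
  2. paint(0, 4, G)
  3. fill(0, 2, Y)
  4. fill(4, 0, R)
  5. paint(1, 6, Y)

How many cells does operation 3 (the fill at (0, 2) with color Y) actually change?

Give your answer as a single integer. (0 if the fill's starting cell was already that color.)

Answer: 35

Derivation:
After op 1 paint(3,2,G):
GGGGGGGGW
GGGGGGGGW
GGBBBBGGY
GGGBBBGGG
GGGGGGGGG
After op 2 paint(0,4,G):
GGGGGGGGW
GGGGGGGGW
GGBBBBGGY
GGGBBBGGG
GGGGGGGGG
After op 3 fill(0,2,Y) [35 cells changed]:
YYYYYYYYW
YYYYYYYYW
YYBBBBYYY
YYYBBBYYY
YYYYYYYYY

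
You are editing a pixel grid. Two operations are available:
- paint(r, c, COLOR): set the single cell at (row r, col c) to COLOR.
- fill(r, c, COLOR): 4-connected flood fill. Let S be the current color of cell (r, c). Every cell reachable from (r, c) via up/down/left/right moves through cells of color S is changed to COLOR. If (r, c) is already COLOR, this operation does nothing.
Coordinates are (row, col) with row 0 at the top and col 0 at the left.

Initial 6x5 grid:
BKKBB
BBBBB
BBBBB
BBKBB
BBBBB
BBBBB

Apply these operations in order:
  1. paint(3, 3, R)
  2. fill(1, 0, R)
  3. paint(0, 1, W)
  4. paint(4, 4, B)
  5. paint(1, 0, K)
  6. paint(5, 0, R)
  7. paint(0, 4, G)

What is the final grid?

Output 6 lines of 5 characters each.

Answer: RWKRG
KRRRR
RRRRR
RRKRR
RRRRB
RRRRR

Derivation:
After op 1 paint(3,3,R):
BKKBB
BBBBB
BBBBB
BBKRB
BBBBB
BBBBB
After op 2 fill(1,0,R) [26 cells changed]:
RKKRR
RRRRR
RRRRR
RRKRR
RRRRR
RRRRR
After op 3 paint(0,1,W):
RWKRR
RRRRR
RRRRR
RRKRR
RRRRR
RRRRR
After op 4 paint(4,4,B):
RWKRR
RRRRR
RRRRR
RRKRR
RRRRB
RRRRR
After op 5 paint(1,0,K):
RWKRR
KRRRR
RRRRR
RRKRR
RRRRB
RRRRR
After op 6 paint(5,0,R):
RWKRR
KRRRR
RRRRR
RRKRR
RRRRB
RRRRR
After op 7 paint(0,4,G):
RWKRG
KRRRR
RRRRR
RRKRR
RRRRB
RRRRR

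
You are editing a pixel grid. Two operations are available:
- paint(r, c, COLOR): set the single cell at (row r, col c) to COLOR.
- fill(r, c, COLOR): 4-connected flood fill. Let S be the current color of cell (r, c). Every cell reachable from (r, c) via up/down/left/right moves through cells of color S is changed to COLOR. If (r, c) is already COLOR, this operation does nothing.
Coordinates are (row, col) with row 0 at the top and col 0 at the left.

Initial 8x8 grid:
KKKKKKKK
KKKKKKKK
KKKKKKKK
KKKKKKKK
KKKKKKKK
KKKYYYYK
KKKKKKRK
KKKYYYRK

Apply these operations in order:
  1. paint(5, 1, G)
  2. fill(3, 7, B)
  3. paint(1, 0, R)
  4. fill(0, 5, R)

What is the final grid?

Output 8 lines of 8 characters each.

Answer: RRRRRRRR
RRRRRRRR
RRRRRRRR
RRRRRRRR
RRRRRRRR
RGRYYYYR
RRRRRRRR
RRRYYYRR

Derivation:
After op 1 paint(5,1,G):
KKKKKKKK
KKKKKKKK
KKKKKKKK
KKKKKKKK
KKKKKKKK
KGKYYYYK
KKKKKKRK
KKKYYYRK
After op 2 fill(3,7,B) [54 cells changed]:
BBBBBBBB
BBBBBBBB
BBBBBBBB
BBBBBBBB
BBBBBBBB
BGBYYYYB
BBBBBBRB
BBBYYYRB
After op 3 paint(1,0,R):
BBBBBBBB
RBBBBBBB
BBBBBBBB
BBBBBBBB
BBBBBBBB
BGBYYYYB
BBBBBBRB
BBBYYYRB
After op 4 fill(0,5,R) [53 cells changed]:
RRRRRRRR
RRRRRRRR
RRRRRRRR
RRRRRRRR
RRRRRRRR
RGRYYYYR
RRRRRRRR
RRRYYYRR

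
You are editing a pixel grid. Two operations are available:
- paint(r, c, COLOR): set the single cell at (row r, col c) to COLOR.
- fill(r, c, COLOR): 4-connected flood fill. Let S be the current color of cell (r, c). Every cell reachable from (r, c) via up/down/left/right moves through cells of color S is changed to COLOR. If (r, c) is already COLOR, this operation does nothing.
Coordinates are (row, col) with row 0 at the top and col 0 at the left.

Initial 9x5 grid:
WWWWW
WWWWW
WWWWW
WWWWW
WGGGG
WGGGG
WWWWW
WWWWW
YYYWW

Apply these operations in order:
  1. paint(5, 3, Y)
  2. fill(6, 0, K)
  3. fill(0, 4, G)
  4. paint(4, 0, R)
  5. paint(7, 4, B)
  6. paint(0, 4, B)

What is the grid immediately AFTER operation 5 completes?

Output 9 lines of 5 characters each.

Answer: GGGGG
GGGGG
GGGGG
GGGGG
RGGGG
GGGYG
GGGGG
GGGGB
YYYGG

Derivation:
After op 1 paint(5,3,Y):
WWWWW
WWWWW
WWWWW
WWWWW
WGGGG
WGGYG
WWWWW
WWWWW
YYYWW
After op 2 fill(6,0,K) [34 cells changed]:
KKKKK
KKKKK
KKKKK
KKKKK
KGGGG
KGGYG
KKKKK
KKKKK
YYYKK
After op 3 fill(0,4,G) [34 cells changed]:
GGGGG
GGGGG
GGGGG
GGGGG
GGGGG
GGGYG
GGGGG
GGGGG
YYYGG
After op 4 paint(4,0,R):
GGGGG
GGGGG
GGGGG
GGGGG
RGGGG
GGGYG
GGGGG
GGGGG
YYYGG
After op 5 paint(7,4,B):
GGGGG
GGGGG
GGGGG
GGGGG
RGGGG
GGGYG
GGGGG
GGGGB
YYYGG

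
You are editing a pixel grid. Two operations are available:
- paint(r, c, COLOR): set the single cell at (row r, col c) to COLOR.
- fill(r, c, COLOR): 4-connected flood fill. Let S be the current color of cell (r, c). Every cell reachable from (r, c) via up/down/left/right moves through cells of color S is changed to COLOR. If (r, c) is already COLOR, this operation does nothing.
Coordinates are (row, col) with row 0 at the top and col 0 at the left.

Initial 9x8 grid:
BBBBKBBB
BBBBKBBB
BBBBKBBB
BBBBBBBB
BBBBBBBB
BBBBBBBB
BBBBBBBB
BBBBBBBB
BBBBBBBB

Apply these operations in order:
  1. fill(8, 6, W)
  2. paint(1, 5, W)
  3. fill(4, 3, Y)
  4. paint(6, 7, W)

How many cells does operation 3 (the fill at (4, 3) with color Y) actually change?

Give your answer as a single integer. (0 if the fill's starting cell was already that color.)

After op 1 fill(8,6,W) [69 cells changed]:
WWWWKWWW
WWWWKWWW
WWWWKWWW
WWWWWWWW
WWWWWWWW
WWWWWWWW
WWWWWWWW
WWWWWWWW
WWWWWWWW
After op 2 paint(1,5,W):
WWWWKWWW
WWWWKWWW
WWWWKWWW
WWWWWWWW
WWWWWWWW
WWWWWWWW
WWWWWWWW
WWWWWWWW
WWWWWWWW
After op 3 fill(4,3,Y) [69 cells changed]:
YYYYKYYY
YYYYKYYY
YYYYKYYY
YYYYYYYY
YYYYYYYY
YYYYYYYY
YYYYYYYY
YYYYYYYY
YYYYYYYY

Answer: 69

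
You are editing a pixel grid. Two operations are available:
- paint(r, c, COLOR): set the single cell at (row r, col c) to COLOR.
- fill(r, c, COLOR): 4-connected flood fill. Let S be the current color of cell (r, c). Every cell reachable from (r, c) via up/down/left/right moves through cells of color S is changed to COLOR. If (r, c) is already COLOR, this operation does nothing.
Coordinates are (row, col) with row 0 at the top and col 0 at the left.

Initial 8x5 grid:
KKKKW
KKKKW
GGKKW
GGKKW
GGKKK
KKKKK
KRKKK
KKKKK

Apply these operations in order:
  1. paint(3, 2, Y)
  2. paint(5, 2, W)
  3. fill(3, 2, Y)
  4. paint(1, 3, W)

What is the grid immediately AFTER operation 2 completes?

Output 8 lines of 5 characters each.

Answer: KKKKW
KKKKW
GGKKW
GGYKW
GGKKK
KKWKK
KRKKK
KKKKK

Derivation:
After op 1 paint(3,2,Y):
KKKKW
KKKKW
GGKKW
GGYKW
GGKKK
KKKKK
KRKKK
KKKKK
After op 2 paint(5,2,W):
KKKKW
KKKKW
GGKKW
GGYKW
GGKKK
KKWKK
KRKKK
KKKKK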